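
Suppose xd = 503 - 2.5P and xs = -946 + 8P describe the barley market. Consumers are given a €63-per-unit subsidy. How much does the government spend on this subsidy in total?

Pre-subsidy: 503 - 2.5P = -946 + 8P gives P* = 138, x* = 158.
With the rebate, buyers effectively pay Pb = Ps − 63, where Ps is the price sellers receive.
Demand in terms of Ps becomes xd = 503 − 2.5(Ps − 63) = 660.5 - 2.5Ps. Setting this equal to supply: 660.5 - 2.5Ps = -946 + 8Ps, so Ps = 153.
Buyers pay Pb = 153 − 63 = 90; x' = -946 + 8·153 = 278.
Government outlay = subsidy × quantity = 63 × 278 = 17514.

Government cost = €17514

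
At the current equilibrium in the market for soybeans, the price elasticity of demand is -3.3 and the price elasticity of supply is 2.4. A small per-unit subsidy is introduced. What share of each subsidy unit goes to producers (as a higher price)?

Producer share = 11/19

For a small subsidy around the equilibrium, the benefit split depends on the relative slopes, which at a point are proportional to the elasticities.
Buyer share = εs/(εs + |εd|) = 2.4/(2.4 + 3.3) = 8/19; seller share = |εd|/(εs + |εd|) = 11/19.
So producers capture 11/19 of the subsidy.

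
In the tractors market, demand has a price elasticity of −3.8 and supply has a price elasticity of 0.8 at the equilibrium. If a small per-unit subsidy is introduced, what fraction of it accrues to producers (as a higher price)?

Producer share = 19/23

For a small subsidy around the equilibrium, the benefit split depends on the relative slopes, which at a point are proportional to the elasticities.
Buyer share = εs/(εs + |εd|) = 0.8/(0.8 + 3.8) = 4/23; seller share = |εd|/(εs + |εd|) = 19/23.
So producers capture 19/23 of the subsidy.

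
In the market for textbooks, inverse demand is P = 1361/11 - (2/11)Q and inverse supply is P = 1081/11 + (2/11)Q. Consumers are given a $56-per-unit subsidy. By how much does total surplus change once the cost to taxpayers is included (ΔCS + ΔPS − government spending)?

Pre-subsidy: 1361/11 - (2/11)Q = 1081/11 + (2/11)Q gives Q* = 70 and P* = 111.
With the rebate, buyers effectively pay Pb = Ps − 56, where Ps is the price sellers receive.
On the curves, Pb = 1361/11 - (2/11)Q and Ps = 1081/11 + (2/11)Q; the wedge Ps − Pb = 56 gives 1081/11 + (2/11)Q − (1361/11 - (2/11)Q) = 56, so Q' = 224.
Then Pb = 1361/11 − (2/11)·224 = 83 and Ps = 1081/11 + (2/11)·224 = 139.
ΔCS = ½(70 + 224)(111 − 83) = 4116; ΔPS = ½(70 + 224)(139 − 111) = 4116.
Government spending = 56 × 224 = 12544.
Net change = 4116 + 4116 − 12544 = -4312. The loss equals the DWL triangle ½·56·154.

Net change in total surplus = -$4312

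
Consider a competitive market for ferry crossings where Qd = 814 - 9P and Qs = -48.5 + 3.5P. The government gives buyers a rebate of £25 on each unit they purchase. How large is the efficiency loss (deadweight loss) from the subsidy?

Deadweight loss = £787.5

Pre-subsidy: 814 - 9P = -48.5 + 3.5P gives P* = 69, Q* = 193.
With the rebate, buyers effectively pay Pb = Ps − 25, where Ps is the price sellers receive.
Demand in terms of Ps becomes Qd = 814 − 9(Ps − 25) = 1039 - 9Ps. Setting this equal to supply: 1039 - 9Ps = -48.5 + 3.5Ps, so Ps = 87.
Buyers pay Pb = 87 − 25 = 62; Q' = -48.5 + 3.5·87 = 256.
The subsidy expands output by 256 − 193 = 63 past the efficient level; on those units the gap between marginal cost and willingness to pay runs from 0 up to 25.
DWL = ½ × 25 × 63 = 787.5.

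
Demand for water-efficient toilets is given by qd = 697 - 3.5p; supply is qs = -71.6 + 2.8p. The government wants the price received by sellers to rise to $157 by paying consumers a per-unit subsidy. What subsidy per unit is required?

Required subsidy s = $63 per unit

At a seller price of 157, quantity supplied is -71.6 + 2.8·157 = 368.
Buyers absorb 368 only when they pay pb with 697 − 3.5·pb = 368, i.e. pb = 94.
s = ps − pb = 157 − 94 = 63.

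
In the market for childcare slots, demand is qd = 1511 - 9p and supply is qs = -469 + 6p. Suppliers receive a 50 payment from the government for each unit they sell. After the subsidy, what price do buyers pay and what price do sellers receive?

Buyers pay 112; sellers receive 162

Pre-subsidy: 1511 - 9p = -469 + 6p gives p* = 132, q* = 323.
With the subsidy, sellers receive ps = pb + 50 for each unit, where pb is the price buyers pay.
Supply in terms of pb becomes qs = -469 + 6(pb + 50) = -169 + 6pb. Setting this equal to demand: 1511 - 9pb = -169 + 6pb, so pb = 112.
Sellers receive ps = 112 + 50 = 162; q' = 1511 − 9·112 = 503.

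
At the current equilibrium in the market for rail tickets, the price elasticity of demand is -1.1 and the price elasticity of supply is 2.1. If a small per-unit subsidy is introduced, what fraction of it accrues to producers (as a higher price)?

Producer share = 0.34375

For a small subsidy around the equilibrium, the benefit split depends on the relative slopes, which at a point are proportional to the elasticities.
Buyer share = εs/(εs + |εd|) = 2.1/(2.1 + 1.1) = 0.65625; seller share = |εd|/(εs + |εd|) = 0.34375.
So producers capture 0.34375 of the subsidy.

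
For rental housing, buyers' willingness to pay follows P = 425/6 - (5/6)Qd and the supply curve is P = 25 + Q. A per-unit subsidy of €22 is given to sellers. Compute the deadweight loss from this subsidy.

Deadweight loss = €132

Pre-subsidy: 425/6 - (5/6)Q = 25 + Q gives Q* = 25 and P* = 50.
With the subsidy, sellers receive Ps = Pb + 22 for each unit, where Pb is the price buyers pay.
On the curves, Pb = 425/6 - (5/6)Q and Ps = 25 + Q; the wedge Ps − Pb = 22 gives 25 + Q − (425/6 - (5/6)Q) = 22, so Q' = 37.
Then Pb = 425/6 − (5/6)·37 = 40 and Ps = 25 + 1·37 = 62.
The subsidy expands output by 37 − 25 = 12 past the efficient level; on those units the gap between marginal cost and willingness to pay runs from 0 up to 22.
DWL = ½ × 22 × 12 = 132.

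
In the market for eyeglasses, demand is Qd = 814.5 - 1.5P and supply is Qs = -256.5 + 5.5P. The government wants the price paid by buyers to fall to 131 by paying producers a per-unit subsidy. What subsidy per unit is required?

At a buyer price of 131, quantity demanded is 814.5 − 1.5·131 = 618.
Sellers supply 618 only when they receive Ps with -256.5 + 5.5·Ps = 618, i.e. Ps = 159.
s = Ps − Pb = 159 − 131 = 28.

Required subsidy s = 28 per unit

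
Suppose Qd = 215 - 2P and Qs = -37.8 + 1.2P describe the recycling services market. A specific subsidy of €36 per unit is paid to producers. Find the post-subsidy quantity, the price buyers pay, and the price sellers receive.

Q' = 84; buyers pay €65.5; sellers receive €101.5

Pre-subsidy: 215 - 2P = -37.8 + 1.2P gives P* = 79, Q* = 57.
With the subsidy, sellers receive Ps = Pb + 36 for each unit, where Pb is the price buyers pay.
Supply in terms of Pb becomes Qs = -37.8 + 1.2(Pb + 36) = 5.4 + 1.2Pb. Setting this equal to demand: 215 - 2Pb = 5.4 + 1.2Pb, so Pb = 65.5.
Sellers receive Ps = 65.5 + 36 = 101.5; Q' = 215 − 2·65.5 = 84.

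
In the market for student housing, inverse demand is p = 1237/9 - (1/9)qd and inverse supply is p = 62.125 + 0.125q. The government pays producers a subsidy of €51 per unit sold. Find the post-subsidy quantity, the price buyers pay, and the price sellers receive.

Pre-subsidy: 1237/9 - (1/9)q = 62.125 + 0.125q gives q* = 319 and p* = 102.
With the subsidy, sellers receive ps = pb + 51 for each unit, where pb is the price buyers pay.
On the curves, pb = 1237/9 - (1/9)q and ps = 62.125 + 0.125q; the wedge ps − pb = 51 gives 62.125 + 0.125q − (1237/9 - (1/9)q) = 51, so q' = 535.
Then pb = 1237/9 − (1/9)·535 = 78 and ps = 62.125 + 0.125·535 = 129.

q' = 535; buyers pay €78; sellers receive €129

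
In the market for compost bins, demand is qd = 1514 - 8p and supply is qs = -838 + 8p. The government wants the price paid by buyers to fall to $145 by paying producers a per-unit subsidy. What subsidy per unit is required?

Required subsidy s = $4 per unit

At a buyer price of 145, quantity demanded is 1514 − 8·145 = 354.
Sellers supply 354 only when they receive ps with -838 + 8·ps = 354, i.e. ps = 149.
s = ps − pb = 149 − 145 = 4.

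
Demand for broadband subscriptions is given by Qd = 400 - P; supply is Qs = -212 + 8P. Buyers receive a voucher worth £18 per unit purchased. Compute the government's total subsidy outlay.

Government cost = £6264

Pre-subsidy: 400 - P = -212 + 8P gives P* = 68, Q* = 332.
With the rebate, buyers effectively pay Pb = Ps − 18, where Ps is the price sellers receive.
Demand in terms of Ps becomes Qd = 400 − 1(Ps − 18) = 418 - Ps. Setting this equal to supply: 418 - Ps = -212 + 8Ps, so Ps = 70.
Buyers pay Pb = 70 − 18 = 52; Q' = -212 + 8·70 = 348.
Government outlay = subsidy × quantity = 18 × 348 = 6264.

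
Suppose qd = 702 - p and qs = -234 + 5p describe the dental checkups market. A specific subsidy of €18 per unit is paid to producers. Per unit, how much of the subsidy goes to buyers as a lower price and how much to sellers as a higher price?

Pre-subsidy: 702 - p = -234 + 5p gives p* = 156, q* = 546.
With the subsidy, sellers receive ps = pb + 18 for each unit, where pb is the price buyers pay.
Supply in terms of pb becomes qs = -234 + 5(pb + 18) = -144 + 5pb. Setting this equal to demand: 702 - pb = -144 + 5pb, so pb = 141.
Sellers receive ps = 141 + 18 = 159; q' = 702 − 1·141 = 561.
Buyers' price falls by p* − pb = 156 − 141 = 15; sellers' price rises by ps − p* = 159 − 156 = 3.

Buyers gain €15 per unit; sellers gain €3 per unit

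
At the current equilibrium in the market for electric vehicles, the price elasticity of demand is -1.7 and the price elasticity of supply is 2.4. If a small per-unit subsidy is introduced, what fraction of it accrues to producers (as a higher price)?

Producer share = 17/41

For a small subsidy around the equilibrium, the benefit split depends on the relative slopes, which at a point are proportional to the elasticities.
Buyer share = εs/(εs + |εd|) = 2.4/(2.4 + 1.7) = 24/41; seller share = |εd|/(εs + |εd|) = 17/41.
So producers capture 17/41 of the subsidy.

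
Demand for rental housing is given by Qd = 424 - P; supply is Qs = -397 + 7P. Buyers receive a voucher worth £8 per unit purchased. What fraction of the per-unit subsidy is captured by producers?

Pre-subsidy: 424 - P = -397 + 7P gives P* = 102.625, Q* = 321.375.
With the rebate, buyers effectively pay Pb = Ps − 8, where Ps is the price sellers receive.
Demand in terms of Ps becomes Qd = 424 − 1(Ps − 8) = 432 - Ps. Setting this equal to supply: 432 - Ps = -397 + 7Ps, so Ps = 103.625.
Buyers pay Pb = 103.625 − 8 = 95.625; Q' = -397 + 7·103.625 = 328.375.
Buyers' price falls by P* − Pb = 102.625 − 95.625 = 7; sellers' price rises by Ps − P* = 103.625 − 102.625 = 1.
So producers capture 1/8 = 0.125 of each unit of subsidy.

Producer share = 0.125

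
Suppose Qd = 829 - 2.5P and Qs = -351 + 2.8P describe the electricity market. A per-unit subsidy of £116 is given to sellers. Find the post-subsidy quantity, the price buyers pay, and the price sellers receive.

Pre-subsidy: 829 - 2.5P = -351 + 2.8P gives P* = 11800/53, Q* = 14437/53.
With the subsidy, sellers receive Ps = Pb + 116 for each unit, where Pb is the price buyers pay.
Supply in terms of Pb becomes Qs = -351 + 2.8(Pb + 116) = -26.2 + 2.8Pb. Setting this equal to demand: 829 - 2.5Pb = -26.2 + 2.8Pb, so Pb = 8552/53.
Sellers receive Ps = 8552/53 + 116 = 14700/53; Q' = 829 − 2.5·(8552/53) = 22557/53.

Q' = 22557/53; buyers pay 8552/53; sellers receive 14700/53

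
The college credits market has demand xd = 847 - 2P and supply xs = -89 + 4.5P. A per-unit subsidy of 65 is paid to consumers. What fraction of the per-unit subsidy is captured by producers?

Pre-subsidy: 847 - 2P = -89 + 4.5P gives P* = 144, x* = 559.
With the rebate, buyers effectively pay Pb = Ps − 65, where Ps is the price sellers receive.
Demand in terms of Ps becomes xd = 847 − 2(Ps − 65) = 977 - 2Ps. Setting this equal to supply: 977 - 2Ps = -89 + 4.5Ps, so Ps = 164.
Buyers pay Pb = 164 − 65 = 99; x' = -89 + 4.5·164 = 649.
Buyers' price falls by P* − Pb = 144 − 99 = 45; sellers' price rises by Ps − P* = 164 − 144 = 20.
So producers capture 20/65 = 4/13 of each unit of subsidy.

Producer share = 4/13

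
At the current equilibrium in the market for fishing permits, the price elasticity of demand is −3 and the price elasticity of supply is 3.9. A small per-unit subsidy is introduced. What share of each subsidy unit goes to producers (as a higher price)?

For a small subsidy around the equilibrium, the benefit split depends on the relative slopes, which at a point are proportional to the elasticities.
Buyer share = εs/(εs + |εd|) = 3.9/(3.9 + 3) = 13/23; seller share = |εd|/(εs + |εd|) = 10/23.
So producers capture 10/23 of the subsidy.

Producer share = 10/23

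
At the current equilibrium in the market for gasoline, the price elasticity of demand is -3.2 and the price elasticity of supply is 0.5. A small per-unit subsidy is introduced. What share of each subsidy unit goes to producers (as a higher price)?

Producer share = 32/37

For a small subsidy around the equilibrium, the benefit split depends on the relative slopes, which at a point are proportional to the elasticities.
Buyer share = εs/(εs + |εd|) = 0.5/(0.5 + 3.2) = 5/37; seller share = |εd|/(εs + |εd|) = 32/37.
So producers capture 32/37 of the subsidy.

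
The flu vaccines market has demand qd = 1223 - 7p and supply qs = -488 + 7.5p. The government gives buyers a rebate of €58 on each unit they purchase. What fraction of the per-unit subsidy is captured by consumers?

Consumer share = 15/29

Pre-subsidy: 1223 - 7p = -488 + 7.5p gives p* = 118, q* = 397.
With the rebate, buyers effectively pay pb = ps − 58, where ps is the price sellers receive.
Demand in terms of ps becomes qd = 1223 − 7(ps − 58) = 1629 - 7ps. Setting this equal to supply: 1629 - 7ps = -488 + 7.5ps, so ps = 146.
Buyers pay pb = 146 − 58 = 88; q' = -488 + 7.5·146 = 607.
Buyers' price falls by p* − pb = 118 − 88 = 30; sellers' price rises by ps − p* = 146 − 118 = 28.
So consumers capture 30/58 = 15/29 of each unit of subsidy.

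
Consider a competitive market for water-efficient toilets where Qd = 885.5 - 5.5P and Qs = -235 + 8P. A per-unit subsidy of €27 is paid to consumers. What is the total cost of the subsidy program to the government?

Government cost = €13959

Pre-subsidy: 885.5 - 5.5P = -235 + 8P gives P* = 83, Q* = 429.
With the rebate, buyers effectively pay Pb = Ps − 27, where Ps is the price sellers receive.
Demand in terms of Ps becomes Qd = 885.5 − 5.5(Ps − 27) = 1034 - 5.5Ps. Setting this equal to supply: 1034 - 5.5Ps = -235 + 8Ps, so Ps = 94.
Buyers pay Pb = 94 − 27 = 67; Q' = -235 + 8·94 = 517.
Government outlay = subsidy × quantity = 27 × 517 = 13959.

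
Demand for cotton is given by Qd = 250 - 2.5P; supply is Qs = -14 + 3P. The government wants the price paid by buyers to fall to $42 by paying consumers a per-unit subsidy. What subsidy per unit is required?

Required subsidy s = $11 per unit

At a buyer price of 42, quantity demanded is 250 − 2.5·42 = 145.
Sellers supply 145 only when they receive Ps with -14 + 3·Ps = 145, i.e. Ps = 53.
s = Ps − Pb = 53 − 42 = 11.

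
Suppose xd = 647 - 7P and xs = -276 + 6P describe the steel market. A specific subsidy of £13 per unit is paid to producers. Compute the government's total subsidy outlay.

Pre-subsidy: 647 - 7P = -276 + 6P gives P* = 71, x* = 150.
With the subsidy, sellers receive Ps = Pb + 13 for each unit, where Pb is the price buyers pay.
Supply in terms of Pb becomes xs = -276 + 6(Pb + 13) = -198 + 6Pb. Setting this equal to demand: 647 - 7Pb = -198 + 6Pb, so Pb = 65.
Sellers receive Ps = 65 + 13 = 78; x' = 647 − 7·65 = 192.
Government outlay = subsidy × quantity = 13 × 192 = 2496.

Government cost = £2496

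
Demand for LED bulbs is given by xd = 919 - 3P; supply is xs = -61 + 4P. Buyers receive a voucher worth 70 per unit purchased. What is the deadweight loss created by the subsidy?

Deadweight loss = 4200

Pre-subsidy: 919 - 3P = -61 + 4P gives P* = 140, x* = 499.
With the rebate, buyers effectively pay Pb = Ps − 70, where Ps is the price sellers receive.
Demand in terms of Ps becomes xd = 919 − 3(Ps − 70) = 1129 - 3Ps. Setting this equal to supply: 1129 - 3Ps = -61 + 4Ps, so Ps = 170.
Buyers pay Pb = 170 − 70 = 100; x' = -61 + 4·170 = 619.
The subsidy expands output by 619 − 499 = 120 past the efficient level; on those units the gap between marginal cost and willingness to pay runs from 0 up to 70.
DWL = ½ × 70 × 120 = 4200.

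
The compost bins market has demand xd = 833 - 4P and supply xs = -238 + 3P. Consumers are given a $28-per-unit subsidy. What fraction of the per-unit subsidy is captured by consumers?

Consumer share = 3/7

Pre-subsidy: 833 - 4P = -238 + 3P gives P* = 153, x* = 221.
With the rebate, buyers effectively pay Pb = Ps − 28, where Ps is the price sellers receive.
Demand in terms of Ps becomes xd = 833 − 4(Ps − 28) = 945 - 4Ps. Setting this equal to supply: 945 - 4Ps = -238 + 3Ps, so Ps = 169.
Buyers pay Pb = 169 − 28 = 141; x' = -238 + 3·169 = 269.
Buyers' price falls by P* − Pb = 153 − 141 = 12; sellers' price rises by Ps − P* = 169 − 153 = 16.
So consumers capture 12/28 = 3/7 of each unit of subsidy.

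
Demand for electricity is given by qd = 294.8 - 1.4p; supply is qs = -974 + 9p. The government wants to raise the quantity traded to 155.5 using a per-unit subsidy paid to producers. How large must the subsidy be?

At q = 155.5, invert demand for the buyer price: pb = (294.8 − 155.5)/1.4 = 99.5; invert supply for the seller price: ps = (155.5 − (-974))/9 = 125.5.
The subsidy must fill the gap: s = ps − pb = 125.5 − 99.5 = 26.

Required subsidy s = 26 per unit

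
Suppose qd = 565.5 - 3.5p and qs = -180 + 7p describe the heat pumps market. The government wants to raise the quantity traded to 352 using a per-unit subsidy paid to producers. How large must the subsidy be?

At q = 352, invert demand for the buyer price: pb = (565.5 − 352)/3.5 = 61; invert supply for the seller price: ps = (352 − (-180))/7 = 76.
The subsidy must fill the gap: s = ps − pb = 76 − 61 = 15.

Required subsidy s = 15 per unit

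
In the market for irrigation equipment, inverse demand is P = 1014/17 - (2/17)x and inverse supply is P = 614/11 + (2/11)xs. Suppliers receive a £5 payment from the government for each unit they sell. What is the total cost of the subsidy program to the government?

Government cost = 8255/56

Pre-subsidy: 1014/17 - (2/17)x = 614/11 + (2/11)x gives x* = 179/14 and P* = 407/7.
With the subsidy, sellers receive Ps = Pb + 5 for each unit, where Pb is the price buyers pay.
On the curves, Pb = 1014/17 - (2/17)x and Ps = 614/11 + (2/11)x; the wedge Ps − Pb = 5 gives 614/11 + (2/11)x − (1014/17 - (2/17)x) = 5, so x' = 1651/56.
Then Pb = 1014/17 − (2/17)·(1651/56) = 1573/28 and Ps = 614/11 + (2/11)·(1651/56) = 1713/28.
Government outlay = subsidy × quantity = 5 × 1651/56 = 8255/56.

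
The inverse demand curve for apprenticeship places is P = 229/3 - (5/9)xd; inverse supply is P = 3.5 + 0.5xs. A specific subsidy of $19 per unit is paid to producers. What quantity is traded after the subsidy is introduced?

Pre-subsidy: 229/3 - (5/9)x = 3.5 + 0.5x gives x* = 69 and P* = 38.
With the subsidy, sellers receive Ps = Pb + 19 for each unit, where Pb is the price buyers pay.
On the curves, Pb = 229/3 - (5/9)x and Ps = 3.5 + 0.5x; the wedge Ps − Pb = 19 gives 3.5 + 0.5x − (229/3 - (5/9)x) = 19, so x' = 87.
Then Pb = 229/3 − (5/9)·87 = 28 and Ps = 3.5 + 0.5·87 = 47.

x' = 87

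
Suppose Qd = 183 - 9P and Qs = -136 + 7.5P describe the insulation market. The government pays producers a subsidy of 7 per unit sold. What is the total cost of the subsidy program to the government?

Pre-subsidy: 183 - 9P = -136 + 7.5P gives P* = 58/3, Q* = 9.
With the subsidy, sellers receive Ps = Pb + 7 for each unit, where Pb is the price buyers pay.
Supply in terms of Pb becomes Qs = -136 + 7.5(Pb + 7) = -83.5 + 7.5Pb. Setting this equal to demand: 183 - 9Pb = -83.5 + 7.5Pb, so Pb = 533/33.
Sellers receive Ps = 533/33 + 7 = 764/33; Q' = 183 − 9·(533/33) = 414/11.
Government outlay = subsidy × quantity = 7 × 414/11 = 2898/11.

Government cost = 2898/11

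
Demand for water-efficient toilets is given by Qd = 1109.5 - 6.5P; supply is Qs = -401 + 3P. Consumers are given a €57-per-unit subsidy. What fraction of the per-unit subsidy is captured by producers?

Pre-subsidy: 1109.5 - 6.5P = -401 + 3P gives P* = 159, Q* = 76.
With the rebate, buyers effectively pay Pb = Ps − 57, where Ps is the price sellers receive.
Demand in terms of Ps becomes Qd = 1109.5 − 6.5(Ps − 57) = 1480 - 6.5Ps. Setting this equal to supply: 1480 - 6.5Ps = -401 + 3Ps, so Ps = 198.
Buyers pay Pb = 198 − 57 = 141; Q' = -401 + 3·198 = 193.
Buyers' price falls by P* − Pb = 159 − 141 = 18; sellers' price rises by Ps − P* = 198 − 159 = 39.
So producers capture 39/57 = 13/19 of each unit of subsidy.

Producer share = 13/19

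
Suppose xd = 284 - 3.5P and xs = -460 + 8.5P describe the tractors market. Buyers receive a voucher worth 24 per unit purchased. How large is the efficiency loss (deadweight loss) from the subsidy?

Deadweight loss = 714

Pre-subsidy: 284 - 3.5P = -460 + 8.5P gives P* = 62, x* = 67.
With the rebate, buyers effectively pay Pb = Ps − 24, where Ps is the price sellers receive.
Demand in terms of Ps becomes xd = 284 − 3.5(Ps − 24) = 368 - 3.5Ps. Setting this equal to supply: 368 - 3.5Ps = -460 + 8.5Ps, so Ps = 69.
Buyers pay Pb = 69 − 24 = 45; x' = -460 + 8.5·69 = 126.5.
The subsidy expands output by 126.5 − 67 = 59.5 past the efficient level; on those units the gap between marginal cost and willingness to pay runs from 0 up to 24.
DWL = ½ × 24 × 59.5 = 714.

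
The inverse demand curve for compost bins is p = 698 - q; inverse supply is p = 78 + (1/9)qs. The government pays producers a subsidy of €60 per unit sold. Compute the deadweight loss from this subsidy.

Pre-subsidy: 698 - q = 78 + (1/9)q gives q* = 558 and p* = 140.
With the subsidy, sellers receive ps = pb + 60 for each unit, where pb is the price buyers pay.
On the curves, pb = 698 - q and ps = 78 + (1/9)q; the wedge ps − pb = 60 gives 78 + (1/9)q − (698 - q) = 60, so q' = 612.
Then pb = 698 − 1·612 = 86 and ps = 78 + (1/9)·612 = 146.
The subsidy expands output by 612 − 558 = 54 past the efficient level; on those units the gap between marginal cost and willingness to pay runs from 0 up to 60.
DWL = ½ × 60 × 54 = 1620.

Deadweight loss = €1620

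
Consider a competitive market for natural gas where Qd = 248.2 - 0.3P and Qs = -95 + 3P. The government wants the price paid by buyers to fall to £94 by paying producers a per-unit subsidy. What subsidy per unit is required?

At a buyer price of 94, quantity demanded is 248.2 − 0.3·94 = 220.
Sellers supply 220 only when they receive Ps with -95 + 3·Ps = 220, i.e. Ps = 105.
s = Ps − Pb = 105 − 94 = 11.

Required subsidy s = £11 per unit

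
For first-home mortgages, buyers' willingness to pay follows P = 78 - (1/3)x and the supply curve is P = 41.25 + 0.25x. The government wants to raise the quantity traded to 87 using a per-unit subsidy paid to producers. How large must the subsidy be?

Required subsidy s = 14 per unit

At x = 87, from the demand curve buyers pay Pb = 78 − (1/3)·87 = 49; from the supply curve sellers need Ps = 41.25 + 0.25·87 = 63.
The subsidy must fill the gap: s = Ps − Pb = 63 − 49 = 14.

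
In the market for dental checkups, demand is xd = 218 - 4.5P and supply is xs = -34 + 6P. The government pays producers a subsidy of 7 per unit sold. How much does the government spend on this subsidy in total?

Pre-subsidy: 218 - 4.5P = -34 + 6P gives P* = 24, x* = 110.
With the subsidy, sellers receive Ps = Pb + 7 for each unit, where Pb is the price buyers pay.
Supply in terms of Pb becomes xs = -34 + 6(Pb + 7) = 8 + 6Pb. Setting this equal to demand: 218 - 4.5Pb = 8 + 6Pb, so Pb = 20.
Sellers receive Ps = 20 + 7 = 27; x' = 218 − 4.5·20 = 128.
Government outlay = subsidy × quantity = 7 × 128 = 896.

Government cost = 896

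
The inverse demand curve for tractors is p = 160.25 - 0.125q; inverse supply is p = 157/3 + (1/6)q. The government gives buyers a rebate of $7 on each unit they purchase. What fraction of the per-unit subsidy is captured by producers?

Pre-subsidy: 160.25 - 0.125q = 157/3 + (1/6)q gives q* = 370 and p* = 114.
With the rebate, buyers effectively pay pb = ps − 7, where ps is the price sellers receive.
On the curves, pb = 160.25 - 0.125q and ps = 157/3 + (1/6)q; the wedge ps − pb = 7 gives 157/3 + (1/6)q − (160.25 - 0.125q) = 7, so q' = 394.
Then pb = 160.25 − 0.125·394 = 111 and ps = 157/3 + (1/6)·394 = 118.
Buyers' price falls by p* − pb = 114 − 111 = 3; sellers' price rises by ps − p* = 118 − 114 = 4.
So producers capture 4/7 = 4/7 of each unit of subsidy.

Producer share = 4/7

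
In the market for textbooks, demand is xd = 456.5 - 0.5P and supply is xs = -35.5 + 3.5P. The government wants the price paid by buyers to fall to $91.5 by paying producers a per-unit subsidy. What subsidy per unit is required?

At a buyer price of 91.5, quantity demanded is 456.5 − 0.5·91.5 = 410.75.
Sellers supply 410.75 only when they receive Ps with -35.5 + 3.5·Ps = 410.75, i.e. Ps = 127.5.
s = Ps − Pb = 127.5 − 91.5 = 36.

Required subsidy s = $36 per unit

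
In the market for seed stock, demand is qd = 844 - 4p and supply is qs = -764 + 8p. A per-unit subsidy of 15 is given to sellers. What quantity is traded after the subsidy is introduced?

Pre-subsidy: 844 - 4p = -764 + 8p gives p* = 134, q* = 308.
With the subsidy, sellers receive ps = pb + 15 for each unit, where pb is the price buyers pay.
Supply in terms of pb becomes qs = -764 + 8(pb + 15) = -644 + 8pb. Setting this equal to demand: 844 - 4pb = -644 + 8pb, so pb = 124.
Sellers receive ps = 124 + 15 = 139; q' = 844 − 4·124 = 348.

q' = 348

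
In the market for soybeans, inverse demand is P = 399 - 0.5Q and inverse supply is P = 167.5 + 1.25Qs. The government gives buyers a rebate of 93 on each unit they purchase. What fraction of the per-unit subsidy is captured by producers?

Pre-subsidy: 399 - 0.5Q = 167.5 + 1.25Q gives Q* = 926/7 and P* = 2330/7.
With the rebate, buyers effectively pay Pb = Ps − 93, where Ps is the price sellers receive.
On the curves, Pb = 399 - 0.5Q and Ps = 167.5 + 1.25Q; the wedge Ps − Pb = 93 gives 167.5 + 1.25Q − (399 - 0.5Q) = 93, so Q' = 1298/7.
Then Pb = 399 − 0.5·(1298/7) = 2144/7 and Ps = 167.5 + 1.25·(1298/7) = 2795/7.
Buyers' price falls by P* − Pb = 2330/7 − 2144/7 = 186/7; sellers' price rises by Ps − P* = 2795/7 − 2330/7 = 465/7.
So producers capture (465/7)/93 = 5/7 of each unit of subsidy.

Producer share = 5/7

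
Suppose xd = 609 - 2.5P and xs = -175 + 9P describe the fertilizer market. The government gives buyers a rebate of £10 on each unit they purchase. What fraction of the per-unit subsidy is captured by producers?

Producer share = 5/23

Pre-subsidy: 609 - 2.5P = -175 + 9P gives P* = 1568/23, x* = 10087/23.
With the rebate, buyers effectively pay Pb = Ps − 10, where Ps is the price sellers receive.
Demand in terms of Ps becomes xd = 609 − 2.5(Ps − 10) = 634 - 2.5Ps. Setting this equal to supply: 634 - 2.5Ps = -175 + 9Ps, so Ps = 1618/23.
Buyers pay Pb = 1618/23 − 10 = 1388/23; x' = -175 + 9·(1618/23) = 10537/23.
Buyers' price falls by P* − Pb = 1568/23 − 1388/23 = 180/23; sellers' price rises by Ps − P* = 1618/23 − 1568/23 = 50/23.
So producers capture (50/23)/10 = 5/23 of each unit of subsidy.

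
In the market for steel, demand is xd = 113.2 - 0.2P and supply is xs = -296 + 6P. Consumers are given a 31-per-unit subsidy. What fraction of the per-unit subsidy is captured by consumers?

Consumer share = 30/31

Pre-subsidy: 113.2 - 0.2P = -296 + 6P gives P* = 66, x* = 100.
With the rebate, buyers effectively pay Pb = Ps − 31, where Ps is the price sellers receive.
Demand in terms of Ps becomes xd = 113.2 − 0.2(Ps − 31) = 119.4 - 0.2Ps. Setting this equal to supply: 119.4 - 0.2Ps = -296 + 6Ps, so Ps = 67.
Buyers pay Pb = 67 − 31 = 36; x' = -296 + 6·67 = 106.
Buyers' price falls by P* − Pb = 66 − 36 = 30; sellers' price rises by Ps − P* = 67 − 66 = 1.
So consumers capture 30/31 = 30/31 of each unit of subsidy.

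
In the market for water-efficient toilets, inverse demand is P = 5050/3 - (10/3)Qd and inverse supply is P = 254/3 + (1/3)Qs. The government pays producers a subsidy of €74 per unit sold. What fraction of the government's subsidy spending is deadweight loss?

DWL / government spending = 111/5018

Pre-subsidy: 5050/3 - (10/3)Q = 254/3 + (1/3)Q gives Q* = 436 and P* = 230.
With the subsidy, sellers receive Ps = Pb + 74 for each unit, where Pb is the price buyers pay.
On the curves, Pb = 5050/3 - (10/3)Q and Ps = 254/3 + (1/3)Q; the wedge Ps − Pb = 74 gives 254/3 + (1/3)Q − (5050/3 - (10/3)Q) = 74, so Q' = 5018/11.
Then Pb = 5050/3 − (10/3)·(5018/11) = 1790/11 and Ps = 254/3 + (1/3)·(5018/11) = 2604/11.
ΔCS = ½(436 + 5018/11)(230 − 1790/11) = 3631180/121; ΔPS = ½(436 + 5018/11)(2604/11 − 230) = 363118/121.
Government spending = 74 × 5018/11 = 371332/11.
DWL = ½ × 74 × (5018/11 − 436) = 8214/11; fraction = (8214/11) / (371332/11) = 111/5018.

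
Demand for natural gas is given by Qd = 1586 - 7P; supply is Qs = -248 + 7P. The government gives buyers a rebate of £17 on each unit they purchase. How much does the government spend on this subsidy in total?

Pre-subsidy: 1586 - 7P = -248 + 7P gives P* = 131, Q* = 669.
With the rebate, buyers effectively pay Pb = Ps − 17, where Ps is the price sellers receive.
Demand in terms of Ps becomes Qd = 1586 − 7(Ps − 17) = 1705 - 7Ps. Setting this equal to supply: 1705 - 7Ps = -248 + 7Ps, so Ps = 139.5.
Buyers pay Pb = 139.5 − 17 = 122.5; Q' = -248 + 7·139.5 = 728.5.
Government outlay = subsidy × quantity = 17 × 728.5 = 12384.5.

Government cost = £12384.5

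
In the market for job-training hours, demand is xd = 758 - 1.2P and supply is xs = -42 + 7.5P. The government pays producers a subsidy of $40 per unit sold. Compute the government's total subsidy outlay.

Pre-subsidy: 758 - 1.2P = -42 + 7.5P gives P* = 8000/87, x* = 18782/29.
With the subsidy, sellers receive Ps = Pb + 40 for each unit, where Pb is the price buyers pay.
Supply in terms of Pb becomes xs = -42 + 7.5(Pb + 40) = 258 + 7.5Pb. Setting this equal to demand: 758 - 1.2Pb = 258 + 7.5Pb, so Pb = 5000/87.
Sellers receive Ps = 5000/87 + 40 = 8480/87; x' = 758 − 1.2·(5000/87) = 19982/29.
Government outlay = subsidy × quantity = 40 × 19982/29 = 799280/29.

Government cost = 799280/29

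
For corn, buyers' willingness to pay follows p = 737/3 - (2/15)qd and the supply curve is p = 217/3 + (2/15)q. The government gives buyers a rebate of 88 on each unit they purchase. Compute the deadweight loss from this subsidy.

Pre-subsidy: 737/3 - (2/15)q = 217/3 + (2/15)q gives q* = 650 and p* = 159.
With the rebate, buyers effectively pay pb = ps − 88, where ps is the price sellers receive.
On the curves, pb = 737/3 - (2/15)q and ps = 217/3 + (2/15)q; the wedge ps − pb = 88 gives 217/3 + (2/15)q − (737/3 - (2/15)q) = 88, so q' = 980.
Then pb = 737/3 − (2/15)·980 = 115 and ps = 217/3 + (2/15)·980 = 203.
The subsidy expands output by 980 − 650 = 330 past the efficient level; on those units the gap between marginal cost and willingness to pay runs from 0 up to 88.
DWL = ½ × 88 × 330 = 14520.

Deadweight loss = 14520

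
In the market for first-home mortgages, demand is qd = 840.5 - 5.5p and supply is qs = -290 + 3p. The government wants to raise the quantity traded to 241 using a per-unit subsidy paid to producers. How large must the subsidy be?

At q = 241, invert demand for the buyer price: pb = (840.5 − 241)/5.5 = 109; invert supply for the seller price: ps = (241 − (-290))/3 = 177.
The subsidy must fill the gap: s = ps − pb = 177 − 109 = 68.

Required subsidy s = 68 per unit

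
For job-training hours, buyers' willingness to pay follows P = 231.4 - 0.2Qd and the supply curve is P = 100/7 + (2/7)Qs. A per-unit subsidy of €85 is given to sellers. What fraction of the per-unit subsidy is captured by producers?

Producer share = 10/17

Pre-subsidy: 231.4 - 0.2Q = 100/7 + (2/7)Q gives Q* = 447 and P* = 142.
With the subsidy, sellers receive Ps = Pb + 85 for each unit, where Pb is the price buyers pay.
On the curves, Pb = 231.4 - 0.2Q and Ps = 100/7 + (2/7)Q; the wedge Ps − Pb = 85 gives 100/7 + (2/7)Q − (231.4 - 0.2Q) = 85, so Q' = 622.
Then Pb = 231.4 − 0.2·622 = 107 and Ps = 100/7 + (2/7)·622 = 192.
Buyers' price falls by P* − Pb = 142 − 107 = 35; sellers' price rises by Ps − P* = 192 − 142 = 50.
So producers capture 50/85 = 10/17 of each unit of subsidy.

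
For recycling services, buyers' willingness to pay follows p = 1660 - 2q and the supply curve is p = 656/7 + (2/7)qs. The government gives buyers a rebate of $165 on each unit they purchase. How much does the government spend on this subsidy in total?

Government cost = $124977.1875

Pre-subsidy: 1660 - 2q = 656/7 + (2/7)q gives q* = 685.25 and p* = 289.5.
With the rebate, buyers effectively pay pb = ps − 165, where ps is the price sellers receive.
On the curves, pb = 1660 - 2q and ps = 656/7 + (2/7)q; the wedge ps − pb = 165 gives 656/7 + (2/7)q − (1660 - 2q) = 165, so q' = 757.4375.
Then pb = 1660 − 2·757.4375 = 145.125 and ps = 656/7 + (2/7)·757.4375 = 310.125.
Government outlay = subsidy × quantity = 165 × 757.4375 = 124977.1875.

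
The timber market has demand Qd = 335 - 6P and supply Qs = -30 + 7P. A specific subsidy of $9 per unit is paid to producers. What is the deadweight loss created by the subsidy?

Deadweight loss = 1701/13

Pre-subsidy: 335 - 6P = -30 + 7P gives P* = 365/13, Q* = 2165/13.
With the subsidy, sellers receive Ps = Pb + 9 for each unit, where Pb is the price buyers pay.
Supply in terms of Pb becomes Qs = -30 + 7(Pb + 9) = 33 + 7Pb. Setting this equal to demand: 335 - 6Pb = 33 + 7Pb, so Pb = 302/13.
Sellers receive Ps = 302/13 + 9 = 419/13; Q' = 335 − 6·(302/13) = 2543/13.
The subsidy expands output by 2543/13 − 2165/13 = 378/13 past the efficient level; on those units the gap between marginal cost and willingness to pay runs from 0 up to 9.
DWL = ½ × 9 × 378/13 = 1701/13.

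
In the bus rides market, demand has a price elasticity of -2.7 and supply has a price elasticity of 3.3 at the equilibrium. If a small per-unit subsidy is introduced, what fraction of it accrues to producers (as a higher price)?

For a small subsidy around the equilibrium, the benefit split depends on the relative slopes, which at a point are proportional to the elasticities.
Buyer share = εs/(εs + |εd|) = 3.3/(3.3 + 2.7) = 0.55; seller share = |εd|/(εs + |εd|) = 0.45.
So producers capture 0.45 of the subsidy.

Producer share = 0.45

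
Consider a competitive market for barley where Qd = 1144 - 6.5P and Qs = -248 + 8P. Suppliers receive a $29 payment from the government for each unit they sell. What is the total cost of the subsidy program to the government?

Government cost = $18096

Pre-subsidy: 1144 - 6.5P = -248 + 8P gives P* = 96, Q* = 520.
With the subsidy, sellers receive Ps = Pb + 29 for each unit, where Pb is the price buyers pay.
Supply in terms of Pb becomes Qs = -248 + 8(Pb + 29) = -16 + 8Pb. Setting this equal to demand: 1144 - 6.5Pb = -16 + 8Pb, so Pb = 80.
Sellers receive Ps = 80 + 29 = 109; Q' = 1144 − 6.5·80 = 624.
Government outlay = subsidy × quantity = 29 × 624 = 18096.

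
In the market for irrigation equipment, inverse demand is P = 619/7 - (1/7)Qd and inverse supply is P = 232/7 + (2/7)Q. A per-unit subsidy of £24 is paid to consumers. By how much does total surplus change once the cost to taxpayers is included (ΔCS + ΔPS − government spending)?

Pre-subsidy: 619/7 - (1/7)Q = 232/7 + (2/7)Q gives Q* = 129 and P* = 70.
With the rebate, buyers effectively pay Pb = Ps − 24, where Ps is the price sellers receive.
On the curves, Pb = 619/7 - (1/7)Q and Ps = 232/7 + (2/7)Q; the wedge Ps − Pb = 24 gives 232/7 + (2/7)Q − (619/7 - (1/7)Q) = 24, so Q' = 185.
Then Pb = 619/7 − (1/7)·185 = 62 and Ps = 232/7 + (2/7)·185 = 86.
ΔCS = ½(129 + 185)(70 − 62) = 1256; ΔPS = ½(129 + 185)(86 − 70) = 2512.
Government spending = 24 × 185 = 4440.
Net change = 1256 + 2512 − 4440 = -672. The loss equals the DWL triangle ½·24·56.

Net change in total surplus = -£672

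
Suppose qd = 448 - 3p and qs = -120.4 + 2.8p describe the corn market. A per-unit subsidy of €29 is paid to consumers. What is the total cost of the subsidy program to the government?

Government cost = €5684

Pre-subsidy: 448 - 3p = -120.4 + 2.8p gives p* = 98, q* = 154.
With the rebate, buyers effectively pay pb = ps − 29, where ps is the price sellers receive.
Demand in terms of ps becomes qd = 448 − 3(ps − 29) = 535 - 3ps. Setting this equal to supply: 535 - 3ps = -120.4 + 2.8ps, so ps = 113.
Buyers pay pb = 113 − 29 = 84; q' = -120.4 + 2.8·113 = 196.
Government outlay = subsidy × quantity = 29 × 196 = 5684.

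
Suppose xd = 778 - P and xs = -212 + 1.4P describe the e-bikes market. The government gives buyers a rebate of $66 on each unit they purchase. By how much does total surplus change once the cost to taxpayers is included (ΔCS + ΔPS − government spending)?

Pre-subsidy: 778 - P = -212 + 1.4P gives P* = 412.5, x* = 365.5.
With the rebate, buyers effectively pay Pb = Ps − 66, where Ps is the price sellers receive.
Demand in terms of Ps becomes xd = 778 − 1(Ps − 66) = 844 - Ps. Setting this equal to supply: 844 - Ps = -212 + 1.4Ps, so Ps = 440.
Buyers pay Pb = 440 − 66 = 374; x' = -212 + 1.4·440 = 404.
ΔCS = ½(365.5 + 404)(412.5 − 374) = 14812.875; ΔPS = ½(365.5 + 404)(440 − 412.5) = 10580.625.
Government spending = 66 × 404 = 26664.
Net change = 14812.875 + 10580.625 − 26664 = -1270.5. The loss equals the DWL triangle ½·66·38.5.

Net change in total surplus = -$1270.5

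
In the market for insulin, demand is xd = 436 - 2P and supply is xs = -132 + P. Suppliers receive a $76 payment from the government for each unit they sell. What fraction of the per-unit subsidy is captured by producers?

Producer share = 2/3

Pre-subsidy: 436 - 2P = -132 + P gives P* = 568/3, x* = 172/3.
With the subsidy, sellers receive Ps = Pb + 76 for each unit, where Pb is the price buyers pay.
Supply in terms of Pb becomes xs = -132 + 1(Pb + 76) = -56 + Pb. Setting this equal to demand: 436 - 2Pb = -56 + Pb, so Pb = 164.
Sellers receive Ps = 164 + 76 = 240; x' = 436 − 2·164 = 108.
Buyers' price falls by P* − Pb = 568/3 − 164 = 76/3; sellers' price rises by Ps − P* = 240 − 568/3 = 152/3.
So producers capture (152/3)/76 = 2/3 of each unit of subsidy.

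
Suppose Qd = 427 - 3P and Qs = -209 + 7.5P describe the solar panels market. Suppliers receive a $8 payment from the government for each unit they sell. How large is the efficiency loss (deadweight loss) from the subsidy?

Deadweight loss = 480/7

Pre-subsidy: 427 - 3P = -209 + 7.5P gives P* = 424/7, Q* = 1717/7.
With the subsidy, sellers receive Ps = Pb + 8 for each unit, where Pb is the price buyers pay.
Supply in terms of Pb becomes Qs = -209 + 7.5(Pb + 8) = -149 + 7.5Pb. Setting this equal to demand: 427 - 3Pb = -149 + 7.5Pb, so Pb = 384/7.
Sellers receive Ps = 384/7 + 8 = 440/7; Q' = 427 − 3·(384/7) = 1837/7.
The subsidy expands output by 1837/7 − 1717/7 = 120/7 past the efficient level; on those units the gap between marginal cost and willingness to pay runs from 0 up to 8.
DWL = ½ × 8 × 120/7 = 480/7.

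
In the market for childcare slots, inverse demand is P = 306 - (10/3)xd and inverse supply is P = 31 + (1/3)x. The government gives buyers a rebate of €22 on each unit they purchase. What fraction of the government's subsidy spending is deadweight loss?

Pre-subsidy: 306 - (10/3)x = 31 + (1/3)x gives x* = 75 and P* = 56.
With the rebate, buyers effectively pay Pb = Ps − 22, where Ps is the price sellers receive.
On the curves, Pb = 306 - (10/3)x and Ps = 31 + (1/3)x; the wedge Ps − Pb = 22 gives 31 + (1/3)x − (306 - (10/3)x) = 22, so x' = 81.
Then Pb = 306 − (10/3)·81 = 36 and Ps = 31 + (1/3)·81 = 58.
ΔCS = ½(75 + 81)(56 − 36) = 1560; ΔPS = ½(75 + 81)(58 − 56) = 156.
Government spending = 22 × 81 = 1782.
DWL = ½ × 22 × (81 − 75) = 66; fraction = 66 / 1782 = 1/27.

DWL / government spending = 1/27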